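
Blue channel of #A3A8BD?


Color: #A3A8BD
R = A3 = 163
G = A8 = 168
B = BD = 189
Blue = 189


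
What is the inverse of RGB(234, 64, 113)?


Invert: (255-R, 255-G, 255-B)
R: 255-234 = 21
G: 255-64 = 191
B: 255-113 = 142
= RGB(21, 191, 142)


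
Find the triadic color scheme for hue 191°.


Triadic: equally spaced at 120° intervals
H1 = 191°
H2 = (191 + 120) mod 360 = 311°
H3 = (191 + 240) mod 360 = 71°
Triadic = 191°, 311°, 71°


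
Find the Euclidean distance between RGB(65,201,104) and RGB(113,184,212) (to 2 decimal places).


d = √[(R₁-R₂)² + (G₁-G₂)² + (B₁-B₂)²]
d = √[(65-113)² + (201-184)² + (104-212)²]
d = √[2304 + 289 + 11664]
d = √14257
d ≈ 119.40


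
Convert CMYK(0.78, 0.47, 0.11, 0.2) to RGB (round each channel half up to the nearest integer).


R = 255 × (1-C) × (1-K) = 255 × 0.22 × 0.80 = 44.88 → 45
G = 255 × (1-M) × (1-K) = 255 × 0.53 × 0.80 = 108.12 → 108
B = 255 × (1-Y) × (1-K) = 255 × 0.89 × 0.80 = 181.56 → 182
= RGB(45, 108, 182)


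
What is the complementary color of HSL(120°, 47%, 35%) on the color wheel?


Complement = opposite side of color wheel = hue + 180°
H' = (120 + 180) mod 360 = 300°
S and L unchanged.
= HSL(300°, 47%, 35%)


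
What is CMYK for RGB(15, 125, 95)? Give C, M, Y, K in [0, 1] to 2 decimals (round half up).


R'=15/255≈0.0588, G'=125/255≈0.4902, B'=95/255≈0.3725
K = 1 - max(R',G',B') = 1 - 125/255 = 130/255 = 0.50980… → 0.51
(1-R'-K)/(1-K) simplifies to (max-R)/max with max = 125:
C = (125-15)/125 = 110/125 = 0.88 → 0.88
M = (125-125)/125 = 0/125 = 0 → 0.00
Y = (125-95)/125 = 30/125 = 0.24 → 0.24
= CMYK(0.88, 0.00, 0.24, 0.51)


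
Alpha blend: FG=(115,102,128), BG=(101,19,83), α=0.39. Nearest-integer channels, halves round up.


C = α×F + (1-α)×B, with 1-α = 0.61
R: 0.39×115 + 0.61×101 = 44.85 + 61.61 = 106.46 → 106
G: 0.39×102 + 0.61×19 = 39.78 + 11.59 = 51.37 → 51
B: 0.39×128 + 0.61×83 = 49.92 + 50.63 = 100.55 → 101
= RGB(106, 51, 101)


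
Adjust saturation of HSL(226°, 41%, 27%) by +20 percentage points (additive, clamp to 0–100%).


Original S = 41%
Adjustment = +20 percentage points
New S = 41 + (20) = 61
Clamp to [0, 100] → 61
= HSL(226°, 61%, 27%)


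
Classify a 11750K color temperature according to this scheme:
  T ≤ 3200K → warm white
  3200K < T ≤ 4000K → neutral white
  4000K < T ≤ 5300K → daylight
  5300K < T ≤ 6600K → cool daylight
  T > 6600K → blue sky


Temperature: 11750K
11750K > 6600K → blue sky
Classification: blue sky


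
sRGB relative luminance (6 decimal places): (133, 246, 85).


Linearize each channel (sRGB transfer function): c = v/255; c_lin = c/12.92 if c ≤ 0.04045, else ((c+0.055)/1.055)^2.4
  R: 133/255 ≈ 0.521569 > 0.04045 → ((0.521569+0.055)/1.055)^2.4 ≈ 0.234551
  G: 246/255 ≈ 0.964706 > 0.04045 → ((0.964706+0.055)/1.055)^2.4 ≈ 0.921582
  B: 85/255 ≈ 0.333333 > 0.04045 → ((0.333333+0.055)/1.055)^2.4 ≈ 0.090842
R_lin = 0.234551, G_lin = 0.921582, B_lin = 0.090842
L = 0.2126×R + 0.7152×G + 0.0722×B
L = 0.2126×0.234551 + 0.7152×0.921582 + 0.0722×0.090842
L ≈ 0.715540


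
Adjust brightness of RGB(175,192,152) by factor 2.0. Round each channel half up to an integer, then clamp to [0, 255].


Multiply each channel by 2.0, round half up, clamp to [0, 255]
R: 175×2.0 = 350 → clamp → 255
G: 192×2.0 = 384 → clamp → 255
B: 152×2.0 = 304 → clamp → 255
= RGB(255, 255, 255)


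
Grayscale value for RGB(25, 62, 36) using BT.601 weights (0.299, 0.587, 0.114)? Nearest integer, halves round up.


Gray = 0.299×R + 0.587×G + 0.114×B
Gray = 0.299×25 + 0.587×62 + 0.114×36
Gray = 7.475 + 36.394 + 4.104
Gray = 47.973 → round half up → 48
Gray = 48


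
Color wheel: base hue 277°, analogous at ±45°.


Base hue: 277°
Left analog: (277 - 45) mod 360 = 232°
Right analog: (277 + 45) mod 360 = 322°
Analogous hues = 232° and 322°


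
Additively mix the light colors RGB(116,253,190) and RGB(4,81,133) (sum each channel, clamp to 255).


Additive: each channel = min(255, C₁+C₂)
R: 116+4 = 120 → 120
G: 253+81 = 334 → 255
B: 190+133 = 323 → 255
= RGB(120, 255, 255)


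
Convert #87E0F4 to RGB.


87 → 135 (R)
E0 → 224 (G)
F4 → 244 (B)
= RGB(135, 224, 244)


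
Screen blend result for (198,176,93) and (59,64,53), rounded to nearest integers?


Screen: C = 255 - (255-A)×(255-B)/255, rounded to nearest integer
R: 255 - (255-198)×(255-59)/255 = 255 - 11172/255 ≈ 255 - 43.812 = 211.188 → 211
G: 255 - (255-176)×(255-64)/255 = 255 - 15089/255 ≈ 255 - 59.173 = 195.827 → 196
B: 255 - (255-93)×(255-53)/255 = 255 - 32724/255 ≈ 255 - 128.329 = 126.671 → 127
= RGB(211, 196, 127)


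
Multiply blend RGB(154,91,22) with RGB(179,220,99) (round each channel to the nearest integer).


Multiply: C = A×B/255, rounded to nearest integer
R: 154×179/255 = 27566/255 ≈ 108.102 → 108
G: 91×220/255 = 20020/255 ≈ 78.510 → 79
B: 22×99/255 = 2178/255 ≈ 8.541 → 9
= RGB(108, 79, 9)


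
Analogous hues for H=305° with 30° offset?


Base hue: 305°
Left analog: (305 - 30) mod 360 = 275°
Right analog: (305 + 30) mod 360 = 335°
Analogous hues = 275° and 335°


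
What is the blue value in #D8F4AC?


Color: #D8F4AC
R = D8 = 216
G = F4 = 244
B = AC = 172
Blue = 172


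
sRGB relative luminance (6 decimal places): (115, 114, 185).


Linearize each channel (sRGB transfer function): c = v/255; c_lin = c/12.92 if c ≤ 0.04045, else ((c+0.055)/1.055)^2.4
  R: 115/255 ≈ 0.450980 > 0.04045 → ((0.450980+0.055)/1.055)^2.4 ≈ 0.171441
  G: 114/255 ≈ 0.447059 > 0.04045 → ((0.447059+0.055)/1.055)^2.4 ≈ 0.168269
  B: 185/255 ≈ 0.725490 > 0.04045 → ((0.725490+0.055)/1.055)^2.4 ≈ 0.485150
R_lin = 0.171441, G_lin = 0.168269, B_lin = 0.485150
L = 0.2126×R + 0.7152×G + 0.0722×B
L = 0.2126×0.171441 + 0.7152×0.168269 + 0.0722×0.485150
L ≈ 0.191822


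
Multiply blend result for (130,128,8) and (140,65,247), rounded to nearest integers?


Multiply: C = A×B/255, rounded to nearest integer
R: 130×140/255 = 18200/255 ≈ 71.373 → 71
G: 128×65/255 = 8320/255 ≈ 32.627 → 33
B: 8×247/255 = 1976/255 ≈ 7.749 → 8
= RGB(71, 33, 8)


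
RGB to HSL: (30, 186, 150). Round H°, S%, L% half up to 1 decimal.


Normalize: R'=30/255≈0.1176, G'=186/255≈0.7294, B'=150/255≈0.5882
Max=186/255, Min=30/255, Δ=Max-Min=156/255
L = (Max+Min)/2 = (186+30)/510 = 216/510 = 0.42352… → L = 42.4%
L ≤ 0.5 → S = Δ/(Max+Min) = 156/(186+30) = 156/216 = 0.72222… → S = 72.2%
(the 1/255 factors cancel in S and H, so raw channel differences can be used)
Max is G' → H = 60 × ((B-R)/Δ + 2) = 60 × ((150-30)/156 + 2)
  120/156 + 2 = 0.7692… + 2 = 2.7692…
  H = 60 × 2.7692… = 166.153…° → H = 166.2°
= HSL(166.2°, 72.2%, 42.4%)


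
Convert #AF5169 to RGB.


AF → 175 (R)
51 → 81 (G)
69 → 105 (B)
= RGB(175, 81, 105)


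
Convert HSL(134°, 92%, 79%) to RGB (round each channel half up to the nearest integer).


H=134°, S=0.92, L=0.79
C = (1-|2L-1|)×S = (1-|0.58|)×0.92 = 0.3864
H' = H/60 = 134/60 ≈ 2.2333; X = C×(1-|H' mod 2 - 1|) = 0.09016
m = L - C/2 = 0.79 - 0.1932 = 0.5968
Sector ⌊H'⌋ = 2 → (R',G',B') = (0.0, 0.3864, 0.09016)
RGB = ((R'+m)×255, (G'+m)×255, (B'+m)×255) = (152.184, 250.716, 175.1748)
Round half up → RGB(152, 251, 175)


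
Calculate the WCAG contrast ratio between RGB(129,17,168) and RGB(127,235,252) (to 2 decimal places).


Linearize each sRGB channel c=v/255: c/12.92 if c ≤ 0.04045 else ((c+0.055)/1.055)^2.4
L = 0.2126×R_lin + 0.7152×G_lin + 0.0722×B_lin
Color 1 (129,17,168):
  R=129: 129/255≈0.5059 > 0.04045 → ((0.5059+0.055)/1.055)^2.4 ≈ 0.21953
  G=17: 17/255≈0.0667 > 0.04045 → ((0.0667+0.055)/1.055)^2.4 ≈ 0.00561
  B=168: 168/255≈0.6588 > 0.04045 → ((0.6588+0.055)/1.055)^2.4 ≈ 0.39157
  L1 = 0.2126×0.21953 + 0.7152×0.00561 + 0.0722×0.39157 ≈ 0.07895
Color 2 (127,235,252):
  R=127: 127/255≈0.4980 > 0.04045 → ((0.4980+0.055)/1.055)^2.4 ≈ 0.21223
  G=235: 235/255≈0.9216 > 0.04045 → ((0.9216+0.055)/1.055)^2.4 ≈ 0.83077
  B=252: 252/255≈0.9882 > 0.04045 → ((0.9882+0.055)/1.055)^2.4 ≈ 0.97345
  L2 = 0.2126×0.21223 + 0.7152×0.83077 + 0.0722×0.97345 ≈ 0.70957
Lighter = 0.70957, Darker = 0.07895
Ratio = (L_lighter + 0.05) / (L_darker + 0.05)
Ratio = (0.70957 + 0.05) / (0.07895 + 0.05) = 0.75957 / 0.12895 ≈ 5.8903
Ratio ≈ 5.89:1


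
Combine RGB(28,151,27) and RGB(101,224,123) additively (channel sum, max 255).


Additive: each channel = min(255, C₁+C₂)
R: 28+101 = 129 → 129
G: 151+224 = 375 → 255
B: 27+123 = 150 → 150
= RGB(129, 255, 150)


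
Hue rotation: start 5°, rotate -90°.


New hue = (H + rotation) mod 360
New hue = (5 -90) mod 360
= -85 mod 360
= 275°


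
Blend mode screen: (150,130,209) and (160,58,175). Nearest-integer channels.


Screen: C = 255 - (255-A)×(255-B)/255, rounded to nearest integer
R: 255 - (255-150)×(255-160)/255 = 255 - 9975/255 ≈ 255 - 39.118 = 215.882 → 216
G: 255 - (255-130)×(255-58)/255 = 255 - 24625/255 ≈ 255 - 96.569 = 158.431 → 158
B: 255 - (255-209)×(255-175)/255 = 255 - 3680/255 ≈ 255 - 14.431 = 240.569 → 241
= RGB(216, 158, 241)


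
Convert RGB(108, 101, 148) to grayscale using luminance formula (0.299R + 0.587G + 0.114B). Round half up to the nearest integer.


Gray = 0.299×R + 0.587×G + 0.114×B
Gray = 0.299×108 + 0.587×101 + 0.114×148
Gray = 32.292 + 59.287 + 16.872
Gray = 108.451 → round half up → 108
Gray = 108


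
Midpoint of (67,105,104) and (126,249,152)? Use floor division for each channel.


Midpoint: each channel = ⌊(C₁+C₂)/2⌋
R: ⌊(67+126)/2⌋ = 96
G: ⌊(105+249)/2⌋ = 177
B: ⌊(104+152)/2⌋ = 128
= RGB(96, 177, 128)


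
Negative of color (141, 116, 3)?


Invert: (255-R, 255-G, 255-B)
R: 255-141 = 114
G: 255-116 = 139
B: 255-3 = 252
= RGB(114, 139, 252)


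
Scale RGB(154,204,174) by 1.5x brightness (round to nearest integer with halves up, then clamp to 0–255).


Multiply each channel by 1.5, round half up, clamp to [0, 255]
R: 154×1.5 = 231
G: 204×1.5 = 306 → clamp → 255
B: 174×1.5 = 261 → clamp → 255
= RGB(231, 255, 255)


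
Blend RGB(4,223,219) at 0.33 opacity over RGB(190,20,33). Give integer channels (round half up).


C = α×F + (1-α)×B, with 1-α = 0.67
R: 0.33×4 + 0.67×190 = 1.32 + 127.30 = 128.62 → 129
G: 0.33×223 + 0.67×20 = 73.59 + 13.40 = 86.99 → 87
B: 0.33×219 + 0.67×33 = 72.27 + 22.11 = 94.38 → 94
= RGB(129, 87, 94)


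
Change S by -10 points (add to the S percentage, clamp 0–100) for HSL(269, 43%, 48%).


Original S = 43%
Adjustment = -10 percentage points
New S = 43 + (-10) = 33
Clamp to [0, 100] → 33
= HSL(269°, 33%, 48%)


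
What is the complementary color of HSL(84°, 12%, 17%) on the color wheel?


Complement = opposite side of color wheel = hue + 180°
H' = (84 + 180) mod 360 = 264°
S and L unchanged.
= HSL(264°, 12%, 17%)


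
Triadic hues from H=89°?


Triadic: equally spaced at 120° intervals
H1 = 89°
H2 = (89 + 120) mod 360 = 209°
H3 = (89 + 240) mod 360 = 329°
Triadic = 89°, 209°, 329°


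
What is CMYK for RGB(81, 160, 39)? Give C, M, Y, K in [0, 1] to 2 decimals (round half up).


R'=81/255≈0.3176, G'=160/255≈0.6275, B'=39/255≈0.1529
K = 1 - max(R',G',B') = 1 - 160/255 = 95/255 = 0.37254… → 0.37
(1-R'-K)/(1-K) simplifies to (max-R)/max with max = 160:
C = (160-81)/160 = 79/160 = 0.49375 → 0.49
M = (160-160)/160 = 0/160 = 0 → 0.00
Y = (160-39)/160 = 121/160 = 0.75625 → 0.76
= CMYK(0.49, 0.00, 0.76, 0.37)


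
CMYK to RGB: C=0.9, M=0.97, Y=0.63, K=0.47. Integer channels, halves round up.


R = 255 × (1-C) × (1-K) = 255 × 0.10 × 0.53 = 13.515 → 14
G = 255 × (1-M) × (1-K) = 255 × 0.03 × 0.53 = 4.0545 → 4
B = 255 × (1-Y) × (1-K) = 255 × 0.37 × 0.53 = 50.0055 → 50
= RGB(14, 4, 50)


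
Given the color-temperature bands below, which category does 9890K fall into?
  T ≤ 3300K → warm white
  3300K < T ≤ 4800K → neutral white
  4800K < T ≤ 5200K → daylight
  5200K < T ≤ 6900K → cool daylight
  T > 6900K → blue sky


Temperature: 9890K
9890K > 6900K → blue sky
Classification: blue sky


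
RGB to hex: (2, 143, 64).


R = 2 → 02 (hex)
G = 143 → 8F (hex)
B = 64 → 40 (hex)
Hex = #028F40


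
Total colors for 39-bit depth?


Colors = 2^bits = 2^39
= 549,755,813,888 colors


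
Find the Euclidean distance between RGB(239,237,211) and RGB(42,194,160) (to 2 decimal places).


d = √[(R₁-R₂)² + (G₁-G₂)² + (B₁-B₂)²]
d = √[(239-42)² + (237-194)² + (211-160)²]
d = √[38809 + 1849 + 2601]
d = √43259
d ≈ 207.99


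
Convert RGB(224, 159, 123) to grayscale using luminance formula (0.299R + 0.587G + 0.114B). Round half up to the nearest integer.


Gray = 0.299×R + 0.587×G + 0.114×B
Gray = 0.299×224 + 0.587×159 + 0.114×123
Gray = 66.976 + 93.333 + 14.022
Gray = 174.331 → round half up → 174
Gray = 174


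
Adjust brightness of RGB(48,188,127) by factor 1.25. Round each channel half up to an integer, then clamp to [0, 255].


Multiply each channel by 1.25, round half up, clamp to [0, 255]
R: 48×1.25 = 60
G: 188×1.25 = 235
B: 127×1.25 = 158.75 → round → 159
= RGB(60, 235, 159)


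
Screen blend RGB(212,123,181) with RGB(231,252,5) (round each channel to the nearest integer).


Screen: C = 255 - (255-A)×(255-B)/255, rounded to nearest integer
R: 255 - (255-212)×(255-231)/255 = 255 - 1032/255 ≈ 255 - 4.047 = 250.953 → 251
G: 255 - (255-123)×(255-252)/255 = 255 - 396/255 ≈ 255 - 1.553 = 253.447 → 253
B: 255 - (255-181)×(255-5)/255 = 255 - 18500/255 ≈ 255 - 72.549 = 182.451 → 182
= RGB(251, 253, 182)


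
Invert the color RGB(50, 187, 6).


Invert: (255-R, 255-G, 255-B)
R: 255-50 = 205
G: 255-187 = 68
B: 255-6 = 249
= RGB(205, 68, 249)


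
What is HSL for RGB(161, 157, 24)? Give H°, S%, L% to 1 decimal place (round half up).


Normalize: R'=161/255≈0.6314, G'=157/255≈0.6157, B'=24/255≈0.0941
Max=161/255, Min=24/255, Δ=Max-Min=137/255
L = (Max+Min)/2 = (161+24)/510 = 185/510 = 0.36274… → L = 36.3%
L ≤ 0.5 → S = Δ/(Max+Min) = 137/(161+24) = 137/185 = 0.74054… → S = 74.1%
(the 1/255 factors cancel in S and H, so raw channel differences can be used)
Max is R' → H = 60 × (((G-B)/Δ) mod 6) = 60 × (((157-24)/137) mod 6)
  133/137 = 0.9708…
  H = 60 × 0.9708… = 58.248…° → H = 58.2°
= HSL(58.2°, 74.1%, 36.3%)


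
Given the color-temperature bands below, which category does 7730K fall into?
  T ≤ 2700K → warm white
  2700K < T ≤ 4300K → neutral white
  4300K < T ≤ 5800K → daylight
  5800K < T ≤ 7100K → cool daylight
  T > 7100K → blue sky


Temperature: 7730K
7730K > 7100K → blue sky
Classification: blue sky


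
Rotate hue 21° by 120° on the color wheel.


New hue = (H + rotation) mod 360
New hue = (21 + 120) mod 360
= 141 mod 360
= 141°


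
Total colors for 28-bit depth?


Colors = 2^bits = 2^28
= 268,435,456 colors


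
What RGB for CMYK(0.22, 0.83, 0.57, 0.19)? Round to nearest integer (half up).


R = 255 × (1-C) × (1-K) = 255 × 0.78 × 0.81 = 161.109 → 161
G = 255 × (1-M) × (1-K) = 255 × 0.17 × 0.81 = 35.1135 → 35
B = 255 × (1-Y) × (1-K) = 255 × 0.43 × 0.81 = 88.8165 → 89
= RGB(161, 35, 89)


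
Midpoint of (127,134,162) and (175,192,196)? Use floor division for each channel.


Midpoint: each channel = ⌊(C₁+C₂)/2⌋
R: ⌊(127+175)/2⌋ = 151
G: ⌊(134+192)/2⌋ = 163
B: ⌊(162+196)/2⌋ = 179
= RGB(151, 163, 179)


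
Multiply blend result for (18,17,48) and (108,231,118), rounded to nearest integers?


Multiply: C = A×B/255, rounded to nearest integer
R: 18×108/255 = 1944/255 ≈ 7.624 → 8
G: 17×231/255 = 3927/255 ≈ 15.400 → 15
B: 48×118/255 = 5664/255 ≈ 22.212 → 22
= RGB(8, 15, 22)


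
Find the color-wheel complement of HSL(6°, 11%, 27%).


Complement = opposite side of color wheel = hue + 180°
H' = (6 + 180) mod 360 = 186°
S and L unchanged.
= HSL(186°, 11%, 27%)


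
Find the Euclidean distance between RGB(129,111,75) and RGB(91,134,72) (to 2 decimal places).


d = √[(R₁-R₂)² + (G₁-G₂)² + (B₁-B₂)²]
d = √[(129-91)² + (111-134)² + (75-72)²]
d = √[1444 + 529 + 9]
d = √1982
d ≈ 44.52


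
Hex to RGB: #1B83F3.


1B → 27 (R)
83 → 131 (G)
F3 → 243 (B)
= RGB(27, 131, 243)


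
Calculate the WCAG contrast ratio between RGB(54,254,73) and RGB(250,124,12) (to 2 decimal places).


Linearize each sRGB channel c=v/255: c/12.92 if c ≤ 0.04045 else ((c+0.055)/1.055)^2.4
L = 0.2126×R_lin + 0.7152×G_lin + 0.0722×B_lin
Color 1 (54,254,73):
  R=54: 54/255≈0.2118 > 0.04045 → ((0.2118+0.055)/1.055)^2.4 ≈ 0.03689
  G=254: 254/255≈0.9961 > 0.04045 → ((0.9961+0.055)/1.055)^2.4 ≈ 0.99110
  B=73: 73/255≈0.2863 > 0.04045 → ((0.2863+0.055)/1.055)^2.4 ≈ 0.06663
  L1 = 0.2126×0.03689 + 0.7152×0.99110 + 0.0722×0.06663 ≈ 0.72149
Color 2 (250,124,12):
  R=250: 250/255≈0.9804 > 0.04045 → ((0.9804+0.055)/1.055)^2.4 ≈ 0.95597
  G=124: 124/255≈0.4863 > 0.04045 → ((0.4863+0.055)/1.055)^2.4 ≈ 0.20156
  B=12: 12/255≈0.0471 > 0.04045 → ((0.0471+0.055)/1.055)^2.4 ≈ 0.00368
  L2 = 0.2126×0.95597 + 0.7152×0.20156 + 0.0722×0.00368 ≈ 0.34766
Lighter = 0.72149, Darker = 0.34766
Ratio = (L_lighter + 0.05) / (L_darker + 0.05)
Ratio = (0.72149 + 0.05) / (0.34766 + 0.05) = 0.77149 / 0.39766 ≈ 1.9401
Ratio ≈ 1.94:1


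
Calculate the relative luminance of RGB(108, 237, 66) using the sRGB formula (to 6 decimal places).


Linearize each channel (sRGB transfer function): c = v/255; c_lin = c/12.92 if c ≤ 0.04045, else ((c+0.055)/1.055)^2.4
  R: 108/255 ≈ 0.423529 > 0.04045 → ((0.423529+0.055)/1.055)^2.4 ≈ 0.149960
  G: 237/255 ≈ 0.929412 > 0.04045 → ((0.929412+0.055)/1.055)^2.4 ≈ 0.846873
  B: 66/255 ≈ 0.258824 > 0.04045 → ((0.258824+0.055)/1.055)^2.4 ≈ 0.054480
R_lin = 0.149960, G_lin = 0.846873, B_lin = 0.054480
L = 0.2126×R + 0.7152×G + 0.0722×B
L = 0.2126×0.149960 + 0.7152×0.846873 + 0.0722×0.054480
L ≈ 0.641499


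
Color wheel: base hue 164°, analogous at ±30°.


Base hue: 164°
Left analog: (164 - 30) mod 360 = 134°
Right analog: (164 + 30) mod 360 = 194°
Analogous hues = 134° and 194°


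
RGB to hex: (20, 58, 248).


R = 20 → 14 (hex)
G = 58 → 3A (hex)
B = 248 → F8 (hex)
Hex = #143AF8


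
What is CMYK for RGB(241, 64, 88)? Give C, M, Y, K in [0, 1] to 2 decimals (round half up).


R'=241/255≈0.9451, G'=64/255≈0.2510, B'=88/255≈0.3451
K = 1 - max(R',G',B') = 1 - 241/255 = 14/255 = 0.05490… → 0.05
(1-R'-K)/(1-K) simplifies to (max-R)/max with max = 241:
C = (241-241)/241 = 0/241 = 0 → 0.00
M = (241-64)/241 = 177/241 = 0.73443… → 0.73
Y = (241-88)/241 = 153/241 = 0.63485… → 0.63
= CMYK(0.00, 0.73, 0.63, 0.05)


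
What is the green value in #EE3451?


Color: #EE3451
R = EE = 238
G = 34 = 52
B = 51 = 81
Green = 52


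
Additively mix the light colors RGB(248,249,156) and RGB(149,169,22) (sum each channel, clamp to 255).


Additive: each channel = min(255, C₁+C₂)
R: 248+149 = 397 → 255
G: 249+169 = 418 → 255
B: 156+22 = 178 → 178
= RGB(255, 255, 178)


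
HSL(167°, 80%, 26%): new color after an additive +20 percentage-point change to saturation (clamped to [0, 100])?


Original S = 80%
Adjustment = +20 percentage points
New S = 80 + (20) = 100
Clamp to [0, 100] → 100
= HSL(167°, 100%, 26%)


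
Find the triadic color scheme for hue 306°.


Triadic: equally spaced at 120° intervals
H1 = 306°
H2 = (306 + 120) mod 360 = 66°
H3 = (306 + 240) mod 360 = 186°
Triadic = 306°, 66°, 186°


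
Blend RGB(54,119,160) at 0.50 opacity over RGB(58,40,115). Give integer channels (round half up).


C = α×F + (1-α)×B, with 1-α = 0.50
R: 0.50×54 + 0.50×58 = 27.00 + 29.00 = 56.00 → 56
G: 0.50×119 + 0.50×40 = 59.50 + 20.00 = 79.50 → 80
B: 0.50×160 + 0.50×115 = 80.00 + 57.50 = 137.50 → 138
= RGB(56, 80, 138)


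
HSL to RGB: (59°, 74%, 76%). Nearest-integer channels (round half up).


H=59°, S=0.74, L=0.76
C = (1-|2L-1|)×S = (1-|0.52|)×0.74 = 0.3552
H' = H/60 = 59/60 ≈ 0.9833; X = C×(1-|H' mod 2 - 1|) = 0.34928
m = L - C/2 = 0.76 - 0.1776 = 0.5824
Sector ⌊H'⌋ = 0 → (R',G',B') = (0.3552, 0.34928, 0.0)
RGB = ((R'+m)×255, (G'+m)×255, (B'+m)×255) = (239.088, 237.5784, 148.512)
Round half up → RGB(239, 238, 149)


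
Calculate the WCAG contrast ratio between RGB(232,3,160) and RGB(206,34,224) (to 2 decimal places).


Linearize each sRGB channel c=v/255: c/12.92 if c ≤ 0.04045 else ((c+0.055)/1.055)^2.4
L = 0.2126×R_lin + 0.7152×G_lin + 0.0722×B_lin
Color 1 (232,3,160):
  R=232: 232/255≈0.9098 > 0.04045 → ((0.9098+0.055)/1.055)^2.4 ≈ 0.80695
  G=3: 3/255≈0.0118 ≤ 0.04045 → 0.0118/12.92 ≈ 0.00091
  B=160: 160/255≈0.6275 > 0.04045 → ((0.6275+0.055)/1.055)^2.4 ≈ 0.35153
  L1 = 0.2126×0.80695 + 0.7152×0.00091 + 0.0722×0.35153 ≈ 0.19759
Color 2 (206,34,224):
  R=206: 206/255≈0.8078 > 0.04045 → ((0.8078+0.055)/1.055)^2.4 ≈ 0.61721
  G=34: 34/255≈0.1333 > 0.04045 → ((0.1333+0.055)/1.055)^2.4 ≈ 0.01600
  B=224: 224/255≈0.8784 > 0.04045 → ((0.8784+0.055)/1.055)^2.4 ≈ 0.74540
  L2 = 0.2126×0.61721 + 0.7152×0.01600 + 0.0722×0.74540 ≈ 0.19648
Lighter = 0.19759, Darker = 0.19648
Ratio = (L_lighter + 0.05) / (L_darker + 0.05)
Ratio = (0.19759 + 0.05) / (0.19648 + 0.05) = 0.24759 / 0.24648 ≈ 1.0045
Ratio ≈ 1.00:1


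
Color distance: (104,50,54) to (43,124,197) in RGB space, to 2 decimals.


d = √[(R₁-R₂)² + (G₁-G₂)² + (B₁-B₂)²]
d = √[(104-43)² + (50-124)² + (54-197)²]
d = √[3721 + 5476 + 20449]
d = √29646
d ≈ 172.18


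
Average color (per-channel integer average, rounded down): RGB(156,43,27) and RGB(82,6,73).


Midpoint: each channel = ⌊(C₁+C₂)/2⌋
R: ⌊(156+82)/2⌋ = 119
G: ⌊(43+6)/2⌋ = 24
B: ⌊(27+73)/2⌋ = 50
= RGB(119, 24, 50)


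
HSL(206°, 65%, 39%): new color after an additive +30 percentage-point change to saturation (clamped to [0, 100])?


Original S = 65%
Adjustment = +30 percentage points
New S = 65 + (30) = 95
Clamp to [0, 100] → 95
= HSL(206°, 95%, 39%)


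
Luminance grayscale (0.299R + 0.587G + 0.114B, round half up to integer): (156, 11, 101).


Gray = 0.299×R + 0.587×G + 0.114×B
Gray = 0.299×156 + 0.587×11 + 0.114×101
Gray = 46.644 + 6.457 + 11.514
Gray = 64.615 → round half up → 65
Gray = 65


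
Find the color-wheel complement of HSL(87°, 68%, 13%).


Complement = opposite side of color wheel = hue + 180°
H' = (87 + 180) mod 360 = 267°
S and L unchanged.
= HSL(267°, 68%, 13%)


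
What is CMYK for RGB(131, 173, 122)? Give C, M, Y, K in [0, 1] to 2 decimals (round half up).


R'=131/255≈0.5137, G'=173/255≈0.6784, B'=122/255≈0.4784
K = 1 - max(R',G',B') = 1 - 173/255 = 82/255 = 0.32156… → 0.32
(1-R'-K)/(1-K) simplifies to (max-R)/max with max = 173:
C = (173-131)/173 = 42/173 = 0.24277… → 0.24
M = (173-173)/173 = 0/173 = 0 → 0.00
Y = (173-122)/173 = 51/173 = 0.29479… → 0.29
= CMYK(0.24, 0.00, 0.29, 0.32)


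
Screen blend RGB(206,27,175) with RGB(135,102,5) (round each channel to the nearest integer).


Screen: C = 255 - (255-A)×(255-B)/255, rounded to nearest integer
R: 255 - (255-206)×(255-135)/255 = 255 - 5880/255 ≈ 255 - 23.059 = 231.941 → 232
G: 255 - (255-27)×(255-102)/255 = 255 - 34884/255 ≈ 255 - 136.800 = 118.200 → 118
B: 255 - (255-175)×(255-5)/255 = 255 - 20000/255 ≈ 255 - 78.431 = 176.569 → 177
= RGB(232, 118, 177)


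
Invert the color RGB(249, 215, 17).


Invert: (255-R, 255-G, 255-B)
R: 255-249 = 6
G: 255-215 = 40
B: 255-17 = 238
= RGB(6, 40, 238)


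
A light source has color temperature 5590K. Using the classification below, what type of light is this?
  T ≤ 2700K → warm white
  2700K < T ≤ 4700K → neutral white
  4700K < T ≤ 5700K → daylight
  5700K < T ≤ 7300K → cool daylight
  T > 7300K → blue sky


Temperature: 5590K
4700K < 5590K ≤ 5700K → daylight
Classification: daylight


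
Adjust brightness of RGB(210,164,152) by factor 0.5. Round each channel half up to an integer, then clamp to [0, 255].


Multiply each channel by 0.5, round half up, clamp to [0, 255]
R: 210×0.5 = 105
G: 164×0.5 = 82
B: 152×0.5 = 76
= RGB(105, 82, 76)


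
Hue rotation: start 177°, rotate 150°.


New hue = (H + rotation) mod 360
New hue = (177 + 150) mod 360
= 327 mod 360
= 327°


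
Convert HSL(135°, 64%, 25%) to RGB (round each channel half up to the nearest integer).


H=135°, S=0.64, L=0.25
C = (1-|2L-1|)×S = (1-|-0.50|)×0.64 = 0.32
H' = H/60 = 135/60 ≈ 2.2500; X = C×(1-|H' mod 2 - 1|) = 0.08
m = L - C/2 = 0.25 - 0.16 = 0.09
Sector ⌊H'⌋ = 2 → (R',G',B') = (0.0, 0.32, 0.08)
RGB = ((R'+m)×255, (G'+m)×255, (B'+m)×255) = (22.95, 104.55, 43.35)
Round half up → RGB(23, 105, 43)


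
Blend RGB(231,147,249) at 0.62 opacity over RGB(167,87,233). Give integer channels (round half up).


C = α×F + (1-α)×B, with 1-α = 0.38
R: 0.62×231 + 0.38×167 = 143.22 + 63.46 = 206.68 → 207
G: 0.62×147 + 0.38×87 = 91.14 + 33.06 = 124.20 → 124
B: 0.62×249 + 0.38×233 = 154.38 + 88.54 = 242.92 → 243
= RGB(207, 124, 243)


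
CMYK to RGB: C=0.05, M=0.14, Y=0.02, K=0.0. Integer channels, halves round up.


R = 255 × (1-C) × (1-K) = 255 × 0.95 × 1.00 = 242.25 → 242
G = 255 × (1-M) × (1-K) = 255 × 0.86 × 1.00 = 219.3 → 219
B = 255 × (1-Y) × (1-K) = 255 × 0.98 × 1.00 = 249.9 → 250
= RGB(242, 219, 250)


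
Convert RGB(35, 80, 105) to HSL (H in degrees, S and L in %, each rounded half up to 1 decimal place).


Normalize: R'=35/255≈0.1373, G'=80/255≈0.3137, B'=105/255≈0.4118
Max=105/255, Min=35/255, Δ=Max-Min=70/255
L = (Max+Min)/2 = (105+35)/510 = 140/510 = 0.27450… → L = 27.5%
L ≤ 0.5 → S = Δ/(Max+Min) = 70/(105+35) = 70/140 = 0.5 → S = 50.0%
(the 1/255 factors cancel in S and H, so raw channel differences can be used)
Max is B' → H = 60 × ((R-G)/Δ + 4) = 60 × ((35-80)/70 + 4)
  -45/70 + 4 = -0.6428… + 4 = 3.3571…
  H = 60 × 3.3571… = 201.428…° → H = 201.4°
= HSL(201.4°, 50.0%, 27.5%)


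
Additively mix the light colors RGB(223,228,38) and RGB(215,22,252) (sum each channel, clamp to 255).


Additive: each channel = min(255, C₁+C₂)
R: 223+215 = 438 → 255
G: 228+22 = 250 → 250
B: 38+252 = 290 → 255
= RGB(255, 250, 255)


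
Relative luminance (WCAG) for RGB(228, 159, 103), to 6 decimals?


Linearize each channel (sRGB transfer function): c = v/255; c_lin = c/12.92 if c ≤ 0.04045, else ((c+0.055)/1.055)^2.4
  R: 228/255 ≈ 0.894118 > 0.04045 → ((0.894118+0.055)/1.055)^2.4 ≈ 0.775822
  G: 159/255 ≈ 0.623529 > 0.04045 → ((0.623529+0.055)/1.055)^2.4 ≈ 0.346704
  B: 103/255 ≈ 0.403922 > 0.04045 → ((0.403922+0.055)/1.055)^2.4 ≈ 0.135633
R_lin = 0.775822, G_lin = 0.346704, B_lin = 0.135633
L = 0.2126×R + 0.7152×G + 0.0722×B
L = 0.2126×0.775822 + 0.7152×0.346704 + 0.0722×0.135633
L ≈ 0.422695


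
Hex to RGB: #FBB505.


FB → 251 (R)
B5 → 181 (G)
05 → 5 (B)
= RGB(251, 181, 5)


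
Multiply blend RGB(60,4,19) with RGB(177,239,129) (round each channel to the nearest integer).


Multiply: C = A×B/255, rounded to nearest integer
R: 60×177/255 = 10620/255 ≈ 41.647 → 42
G: 4×239/255 = 956/255 ≈ 3.749 → 4
B: 19×129/255 = 2451/255 ≈ 9.612 → 10
= RGB(42, 4, 10)


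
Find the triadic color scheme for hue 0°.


Triadic: equally spaced at 120° intervals
H1 = 0°
H2 = (0 + 120) mod 360 = 120°
H3 = (0 + 240) mod 360 = 240°
Triadic = 0°, 120°, 240°


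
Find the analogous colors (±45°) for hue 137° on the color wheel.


Base hue: 137°
Left analog: (137 - 45) mod 360 = 92°
Right analog: (137 + 45) mod 360 = 182°
Analogous hues = 92° and 182°


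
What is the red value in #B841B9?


Color: #B841B9
R = B8 = 184
G = 41 = 65
B = B9 = 185
Red = 184


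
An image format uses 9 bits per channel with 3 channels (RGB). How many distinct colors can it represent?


Total bits = 9 bits/channel × 3 channels = 27 bits
Distinct colors = 2^27
= 134,217,728 colors


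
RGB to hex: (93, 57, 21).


R = 93 → 5D (hex)
G = 57 → 39 (hex)
B = 21 → 15 (hex)
Hex = #5D3915


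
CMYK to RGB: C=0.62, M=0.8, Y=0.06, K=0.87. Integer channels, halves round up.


R = 255 × (1-C) × (1-K) = 255 × 0.38 × 0.13 = 12.597 → 13
G = 255 × (1-M) × (1-K) = 255 × 0.20 × 0.13 = 6.63 → 7
B = 255 × (1-Y) × (1-K) = 255 × 0.94 × 0.13 = 31.161 → 31
= RGB(13, 7, 31)


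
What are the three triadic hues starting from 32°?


Triadic: equally spaced at 120° intervals
H1 = 32°
H2 = (32 + 120) mod 360 = 152°
H3 = (32 + 240) mod 360 = 272°
Triadic = 32°, 152°, 272°


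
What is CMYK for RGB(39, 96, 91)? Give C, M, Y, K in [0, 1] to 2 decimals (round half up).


R'=39/255≈0.1529, G'=96/255≈0.3765, B'=91/255≈0.3569
K = 1 - max(R',G',B') = 1 - 96/255 = 159/255 = 0.62352… → 0.62
(1-R'-K)/(1-K) simplifies to (max-R)/max with max = 96:
C = (96-39)/96 = 57/96 = 0.59375 → 0.59
M = (96-96)/96 = 0/96 = 0 → 0.00
Y = (96-91)/96 = 5/96 = 0.05208… → 0.05
= CMYK(0.59, 0.00, 0.05, 0.62)


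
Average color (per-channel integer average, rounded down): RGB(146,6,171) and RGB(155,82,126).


Midpoint: each channel = ⌊(C₁+C₂)/2⌋
R: ⌊(146+155)/2⌋ = 150
G: ⌊(6+82)/2⌋ = 44
B: ⌊(171+126)/2⌋ = 148
= RGB(150, 44, 148)


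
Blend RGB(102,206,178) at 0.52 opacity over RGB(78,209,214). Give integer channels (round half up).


C = α×F + (1-α)×B, with 1-α = 0.48
R: 0.52×102 + 0.48×78 = 53.04 + 37.44 = 90.48 → 90
G: 0.52×206 + 0.48×209 = 107.12 + 100.32 = 207.44 → 207
B: 0.52×178 + 0.48×214 = 92.56 + 102.72 = 195.28 → 195
= RGB(90, 207, 195)


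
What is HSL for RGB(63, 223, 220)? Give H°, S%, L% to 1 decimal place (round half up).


Normalize: R'=63/255≈0.2471, G'=223/255≈0.8745, B'=220/255≈0.8627
Max=223/255, Min=63/255, Δ=Max-Min=160/255
L = (Max+Min)/2 = (223+63)/510 = 286/510 = 0.56078… → L = 56.1%
L > 0.5 → S = Δ/(2-Max-Min) = 160/(510-223-63) = 160/224 = 0.71428… → S = 71.4%
(the 1/255 factors cancel in S and H, so raw channel differences can be used)
Max is G' → H = 60 × ((B-R)/Δ + 2) = 60 × ((220-63)/160 + 2)
  157/160 + 2 = 0.9812… + 2 = 2.9812…
  H = 60 × 2.9812… = 178.875° → H = 178.9°
= HSL(178.9°, 71.4%, 56.1%)


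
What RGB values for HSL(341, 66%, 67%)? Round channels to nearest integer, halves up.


H=341°, S=0.66, L=0.67
C = (1-|2L-1|)×S = (1-|0.34|)×0.66 = 0.4356
H' = H/60 = 341/60 ≈ 5.6833; X = C×(1-|H' mod 2 - 1|) = 0.13794
m = L - C/2 = 0.67 - 0.2178 = 0.4522
Sector ⌊H'⌋ = 5 → (R',G',B') = (0.4356, 0.0, 0.13794)
RGB = ((R'+m)×255, (G'+m)×255, (B'+m)×255) = (226.389, 115.311, 150.4857)
Round half up → RGB(226, 115, 150)


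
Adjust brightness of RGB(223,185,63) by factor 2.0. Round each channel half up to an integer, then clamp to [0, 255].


Multiply each channel by 2.0, round half up, clamp to [0, 255]
R: 223×2.0 = 446 → clamp → 255
G: 185×2.0 = 370 → clamp → 255
B: 63×2.0 = 126
= RGB(255, 255, 126)


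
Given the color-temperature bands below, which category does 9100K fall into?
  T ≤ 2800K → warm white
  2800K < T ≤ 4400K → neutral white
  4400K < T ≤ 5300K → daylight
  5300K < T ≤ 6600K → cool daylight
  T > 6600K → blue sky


Temperature: 9100K
9100K > 6600K → blue sky
Classification: blue sky


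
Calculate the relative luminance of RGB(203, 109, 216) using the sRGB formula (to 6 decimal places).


Linearize each channel (sRGB transfer function): c = v/255; c_lin = c/12.92 if c ≤ 0.04045, else ((c+0.055)/1.055)^2.4
  R: 203/255 ≈ 0.796078 > 0.04045 → ((0.796078+0.055)/1.055)^2.4 ≈ 0.597202
  G: 109/255 ≈ 0.427451 > 0.04045 → ((0.427451+0.055)/1.055)^2.4 ≈ 0.152926
  B: 216/255 ≈ 0.847059 > 0.04045 → ((0.847059+0.055)/1.055)^2.4 ≈ 0.686685
R_lin = 0.597202, G_lin = 0.152926, B_lin = 0.686685
L = 0.2126×R + 0.7152×G + 0.0722×B
L = 0.2126×0.597202 + 0.7152×0.152926 + 0.0722×0.686685
L ≈ 0.285917


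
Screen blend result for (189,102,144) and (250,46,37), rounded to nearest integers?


Screen: C = 255 - (255-A)×(255-B)/255, rounded to nearest integer
R: 255 - (255-189)×(255-250)/255 = 255 - 330/255 ≈ 255 - 1.294 = 253.706 → 254
G: 255 - (255-102)×(255-46)/255 = 255 - 31977/255 ≈ 255 - 125.400 = 129.600 → 130
B: 255 - (255-144)×(255-37)/255 = 255 - 24198/255 ≈ 255 - 94.894 = 160.106 → 160
= RGB(254, 130, 160)


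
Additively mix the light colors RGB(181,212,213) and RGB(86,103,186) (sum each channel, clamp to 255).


Additive: each channel = min(255, C₁+C₂)
R: 181+86 = 267 → 255
G: 212+103 = 315 → 255
B: 213+186 = 399 → 255
= RGB(255, 255, 255)


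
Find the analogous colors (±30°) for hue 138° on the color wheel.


Base hue: 138°
Left analog: (138 - 30) mod 360 = 108°
Right analog: (138 + 30) mod 360 = 168°
Analogous hues = 108° and 168°


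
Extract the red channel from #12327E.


Color: #12327E
R = 12 = 18
G = 32 = 50
B = 7E = 126
Red = 18


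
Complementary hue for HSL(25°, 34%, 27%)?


Complement = opposite side of color wheel = hue + 180°
H' = (25 + 180) mod 360 = 205°
S and L unchanged.
= HSL(205°, 34%, 27%)


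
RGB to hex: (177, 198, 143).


R = 177 → B1 (hex)
G = 198 → C6 (hex)
B = 143 → 8F (hex)
Hex = #B1C68F


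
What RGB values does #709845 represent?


70 → 112 (R)
98 → 152 (G)
45 → 69 (B)
= RGB(112, 152, 69)


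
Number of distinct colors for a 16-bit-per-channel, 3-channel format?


Total bits = 16 bits/channel × 3 channels = 48 bits
Distinct colors = 2^48
= 281,474,976,710,656 colors


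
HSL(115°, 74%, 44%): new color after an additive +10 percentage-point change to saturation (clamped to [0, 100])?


Original S = 74%
Adjustment = +10 percentage points
New S = 74 + (10) = 84
Clamp to [0, 100] → 84
= HSL(115°, 84%, 44%)


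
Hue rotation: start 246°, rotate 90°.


New hue = (H + rotation) mod 360
New hue = (246 + 90) mod 360
= 336 mod 360
= 336°


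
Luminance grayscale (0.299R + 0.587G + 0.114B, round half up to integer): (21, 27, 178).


Gray = 0.299×R + 0.587×G + 0.114×B
Gray = 0.299×21 + 0.587×27 + 0.114×178
Gray = 6.279 + 15.849 + 20.292
Gray = 42.420 → round half up → 42
Gray = 42


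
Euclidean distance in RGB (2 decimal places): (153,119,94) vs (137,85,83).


d = √[(R₁-R₂)² + (G₁-G₂)² + (B₁-B₂)²]
d = √[(153-137)² + (119-85)² + (94-83)²]
d = √[256 + 1156 + 121]
d = √1533
d ≈ 39.15


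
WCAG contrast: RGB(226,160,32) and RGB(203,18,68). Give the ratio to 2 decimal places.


Linearize each sRGB channel c=v/255: c/12.92 if c ≤ 0.04045 else ((c+0.055)/1.055)^2.4
L = 0.2126×R_lin + 0.7152×G_lin + 0.0722×B_lin
Color 1 (226,160,32):
  R=226: 226/255≈0.8863 > 0.04045 → ((0.8863+0.055)/1.055)^2.4 ≈ 0.76052
  G=160: 160/255≈0.6275 > 0.04045 → ((0.6275+0.055)/1.055)^2.4 ≈ 0.35153
  B=32: 32/255≈0.1255 > 0.04045 → ((0.1255+0.055)/1.055)^2.4 ≈ 0.01444
  L1 = 0.2126×0.76052 + 0.7152×0.35153 + 0.0722×0.01444 ≈ 0.41415
Color 2 (203,18,68):
  R=203: 203/255≈0.7961 > 0.04045 → ((0.7961+0.055)/1.055)^2.4 ≈ 0.59720
  G=18: 18/255≈0.0706 > 0.04045 → ((0.0706+0.055)/1.055)^2.4 ≈ 0.00605
  B=68: 68/255≈0.2667 > 0.04045 → ((0.2667+0.055)/1.055)^2.4 ≈ 0.05781
  L2 = 0.2126×0.59720 + 0.7152×0.00605 + 0.0722×0.05781 ≈ 0.13546
Lighter = 0.41415, Darker = 0.13546
Ratio = (L_lighter + 0.05) / (L_darker + 0.05)
Ratio = (0.41415 + 0.05) / (0.13546 + 0.05) = 0.46415 / 0.18546 ≈ 2.5026
Ratio ≈ 2.50:1


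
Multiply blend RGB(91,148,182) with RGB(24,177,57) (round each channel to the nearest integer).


Multiply: C = A×B/255, rounded to nearest integer
R: 91×24/255 = 2184/255 ≈ 8.565 → 9
G: 148×177/255 = 26196/255 ≈ 102.729 → 103
B: 182×57/255 = 10374/255 ≈ 40.682 → 41
= RGB(9, 103, 41)


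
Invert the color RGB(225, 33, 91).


Invert: (255-R, 255-G, 255-B)
R: 255-225 = 30
G: 255-33 = 222
B: 255-91 = 164
= RGB(30, 222, 164)


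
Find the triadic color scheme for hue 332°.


Triadic: equally spaced at 120° intervals
H1 = 332°
H2 = (332 + 120) mod 360 = 92°
H3 = (332 + 240) mod 360 = 212°
Triadic = 332°, 92°, 212°


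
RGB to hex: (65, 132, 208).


R = 65 → 41 (hex)
G = 132 → 84 (hex)
B = 208 → D0 (hex)
Hex = #4184D0


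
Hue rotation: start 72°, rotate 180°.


New hue = (H + rotation) mod 360
New hue = (72 + 180) mod 360
= 252 mod 360
= 252°


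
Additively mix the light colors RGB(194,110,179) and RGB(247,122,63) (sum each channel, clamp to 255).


Additive: each channel = min(255, C₁+C₂)
R: 194+247 = 441 → 255
G: 110+122 = 232 → 232
B: 179+63 = 242 → 242
= RGB(255, 232, 242)


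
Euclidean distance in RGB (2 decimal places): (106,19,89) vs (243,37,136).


d = √[(R₁-R₂)² + (G₁-G₂)² + (B₁-B₂)²]
d = √[(106-243)² + (19-37)² + (89-136)²]
d = √[18769 + 324 + 2209]
d = √21302
d ≈ 145.95


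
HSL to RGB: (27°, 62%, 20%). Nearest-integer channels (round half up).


H=27°, S=0.62, L=0.20
C = (1-|2L-1|)×S = (1-|-0.60|)×0.62 = 0.248
H' = H/60 = 27/60 ≈ 0.4500; X = C×(1-|H' mod 2 - 1|) = 0.1116
m = L - C/2 = 0.20 - 0.124 = 0.076
Sector ⌊H'⌋ = 0 → (R',G',B') = (0.248, 0.1116, 0.0)
RGB = ((R'+m)×255, (G'+m)×255, (B'+m)×255) = (82.62, 47.838, 19.38)
Round half up → RGB(83, 48, 19)


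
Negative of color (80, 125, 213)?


Invert: (255-R, 255-G, 255-B)
R: 255-80 = 175
G: 255-125 = 130
B: 255-213 = 42
= RGB(175, 130, 42)


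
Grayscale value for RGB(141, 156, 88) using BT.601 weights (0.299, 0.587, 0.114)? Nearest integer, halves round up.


Gray = 0.299×R + 0.587×G + 0.114×B
Gray = 0.299×141 + 0.587×156 + 0.114×88
Gray = 42.159 + 91.572 + 10.032
Gray = 143.763 → round half up → 144
Gray = 144


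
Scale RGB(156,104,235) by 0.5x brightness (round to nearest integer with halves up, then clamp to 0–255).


Multiply each channel by 0.5, round half up, clamp to [0, 255]
R: 156×0.5 = 78
G: 104×0.5 = 52
B: 235×0.5 = 117.5 → round → 118
= RGB(78, 52, 118)


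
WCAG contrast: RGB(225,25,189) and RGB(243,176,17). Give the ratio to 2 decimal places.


Linearize each sRGB channel c=v/255: c/12.92 if c ≤ 0.04045 else ((c+0.055)/1.055)^2.4
L = 0.2126×R_lin + 0.7152×G_lin + 0.0722×B_lin
Color 1 (225,25,189):
  R=225: 225/255≈0.8824 > 0.04045 → ((0.8824+0.055)/1.055)^2.4 ≈ 0.75294
  G=25: 25/255≈0.0980 > 0.04045 → ((0.0980+0.055)/1.055)^2.4 ≈ 0.00972
  B=189: 189/255≈0.7412 > 0.04045 → ((0.7412+0.055)/1.055)^2.4 ≈ 0.50888
  L1 = 0.2126×0.75294 + 0.7152×0.00972 + 0.0722×0.50888 ≈ 0.20377
Color 2 (243,176,17):
  R=243: 243/255≈0.9529 > 0.04045 → ((0.9529+0.055)/1.055)^2.4 ≈ 0.89627
  G=176: 176/255≈0.6902 > 0.04045 → ((0.6902+0.055)/1.055)^2.4 ≈ 0.43415
  B=17: 17/255≈0.0667 > 0.04045 → ((0.0667+0.055)/1.055)^2.4 ≈ 0.00561
  L2 = 0.2126×0.89627 + 0.7152×0.43415 + 0.0722×0.00561 ≈ 0.50146
Lighter = 0.50146, Darker = 0.20377
Ratio = (L_lighter + 0.05) / (L_darker + 0.05)
Ratio = (0.50146 + 0.05) / (0.20377 + 0.05) = 0.55146 / 0.25377 ≈ 2.1731
Ratio ≈ 2.17:1


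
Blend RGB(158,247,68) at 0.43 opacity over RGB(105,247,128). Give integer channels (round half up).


C = α×F + (1-α)×B, with 1-α = 0.57
R: 0.43×158 + 0.57×105 = 67.94 + 59.85 = 127.79 → 128
G: 0.43×247 + 0.57×247 = 106.21 + 140.79 = 247.00 → 247
B: 0.43×68 + 0.57×128 = 29.24 + 72.96 = 102.20 → 102
= RGB(128, 247, 102)
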